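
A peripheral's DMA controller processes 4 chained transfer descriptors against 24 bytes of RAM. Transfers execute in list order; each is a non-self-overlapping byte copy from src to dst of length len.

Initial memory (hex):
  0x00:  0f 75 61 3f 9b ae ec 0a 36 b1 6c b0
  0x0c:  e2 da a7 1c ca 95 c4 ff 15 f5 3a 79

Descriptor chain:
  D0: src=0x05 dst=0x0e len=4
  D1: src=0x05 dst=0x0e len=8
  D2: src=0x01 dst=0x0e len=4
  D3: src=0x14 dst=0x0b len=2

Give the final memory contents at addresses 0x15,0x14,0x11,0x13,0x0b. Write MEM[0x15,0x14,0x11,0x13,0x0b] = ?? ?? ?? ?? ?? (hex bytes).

#0 dst[0x0e+4] := {0xae,0xec,0x0a,0x36}
#1 dst[0x0e+8] := {0xae,0xec,0x0a,0x36,0xb1,0x6c,0xb0,0xe2}
#2 dst[0x0e+4] := {0x75,0x61,0x3f,0x9b}
#3 dst[0x0b+2] := {0xb0,0xe2}
query mem[0x15]=0xe2, mem[0x14]=0xb0, mem[0x11]=0x9b, mem[0x13]=0x6c, mem[0x0b]=0xb0

MEM[0x15,0x14,0x11,0x13,0x0b] = e2 b0 9b 6c b0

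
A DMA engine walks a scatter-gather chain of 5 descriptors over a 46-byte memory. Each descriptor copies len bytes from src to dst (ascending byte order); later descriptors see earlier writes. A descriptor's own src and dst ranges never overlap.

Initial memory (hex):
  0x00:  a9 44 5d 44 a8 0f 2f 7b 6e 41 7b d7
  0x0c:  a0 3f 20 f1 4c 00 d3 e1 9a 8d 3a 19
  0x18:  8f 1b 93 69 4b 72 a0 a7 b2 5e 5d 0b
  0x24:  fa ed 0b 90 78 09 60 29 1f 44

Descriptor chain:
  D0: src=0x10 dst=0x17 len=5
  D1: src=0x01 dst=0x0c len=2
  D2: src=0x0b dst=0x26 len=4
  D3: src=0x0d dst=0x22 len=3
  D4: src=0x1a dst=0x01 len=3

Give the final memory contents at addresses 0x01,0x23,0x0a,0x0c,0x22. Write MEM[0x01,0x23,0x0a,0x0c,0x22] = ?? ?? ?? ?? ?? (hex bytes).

MEM[0x01,0x23,0x0a,0x0c,0x22] = e1 20 7b 44 5d

  after D0: wrote 5B at 0x17 = 4c00d3e19a
  after D1: wrote 2B at 0x0c = 445d
  after D2: wrote 4B at 0x26 = d7445d20
  after D3: wrote 3B at 0x22 = 5d20f1
  after D4: wrote 3B at 0x01 = e19a4b
query mem[0x01]=0xe1, mem[0x23]=0x20, mem[0x0a]=0x7b, mem[0x0c]=0x44, mem[0x22]=0x5d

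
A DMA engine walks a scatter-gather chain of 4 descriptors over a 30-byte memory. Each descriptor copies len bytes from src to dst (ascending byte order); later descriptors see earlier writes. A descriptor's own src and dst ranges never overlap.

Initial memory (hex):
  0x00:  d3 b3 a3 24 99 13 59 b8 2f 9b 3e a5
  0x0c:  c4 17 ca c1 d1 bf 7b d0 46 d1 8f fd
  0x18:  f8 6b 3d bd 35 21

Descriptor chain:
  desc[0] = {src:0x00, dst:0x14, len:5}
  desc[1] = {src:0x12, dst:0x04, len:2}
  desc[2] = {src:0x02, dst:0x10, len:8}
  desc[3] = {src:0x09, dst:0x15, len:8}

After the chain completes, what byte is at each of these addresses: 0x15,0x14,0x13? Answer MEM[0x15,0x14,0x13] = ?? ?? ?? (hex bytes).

MEM[0x15,0x14,0x13] = 9b 59 d0

D0: mem[0x14..0x18] <- [d3 b3 a3 24 99]
D1: mem[0x04..0x05] <- [7b d0]
D2: mem[0x10..0x17] <- [a3 24 7b d0 59 b8 2f 9b]
D3: mem[0x15..0x1c] <- [9b 3e a5 c4 17 ca c1 a3]
query mem[0x15]=0x9b, mem[0x14]=0x59, mem[0x13]=0xd0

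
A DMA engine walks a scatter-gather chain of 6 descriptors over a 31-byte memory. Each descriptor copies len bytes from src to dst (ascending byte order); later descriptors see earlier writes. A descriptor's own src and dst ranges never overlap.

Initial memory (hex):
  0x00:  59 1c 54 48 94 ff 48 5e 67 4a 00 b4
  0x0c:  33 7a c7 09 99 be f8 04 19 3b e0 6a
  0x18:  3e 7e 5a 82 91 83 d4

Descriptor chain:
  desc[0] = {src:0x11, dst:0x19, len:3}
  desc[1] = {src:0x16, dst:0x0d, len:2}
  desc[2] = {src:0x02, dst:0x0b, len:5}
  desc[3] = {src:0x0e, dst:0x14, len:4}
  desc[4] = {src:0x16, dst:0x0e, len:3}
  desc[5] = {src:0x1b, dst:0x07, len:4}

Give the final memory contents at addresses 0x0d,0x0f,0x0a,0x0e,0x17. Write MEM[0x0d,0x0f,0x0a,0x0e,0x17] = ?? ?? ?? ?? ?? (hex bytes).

D0: mem[0x19..0x1b] <- [be f8 04]
D1: mem[0x0d..0x0e] <- [e0 6a]
D2: mem[0x0b..0x0f] <- [54 48 94 ff 48]
D3: mem[0x14..0x17] <- [ff 48 99 be]
D4: mem[0x0e..0x10] <- [99 be 3e]
D5: mem[0x07..0x0a] <- [04 91 83 d4]
query mem[0x0d]=0x94, mem[0x0f]=0xbe, mem[0x0a]=0xd4, mem[0x0e]=0x99, mem[0x17]=0xbe

MEM[0x0d,0x0f,0x0a,0x0e,0x17] = 94 be d4 99 be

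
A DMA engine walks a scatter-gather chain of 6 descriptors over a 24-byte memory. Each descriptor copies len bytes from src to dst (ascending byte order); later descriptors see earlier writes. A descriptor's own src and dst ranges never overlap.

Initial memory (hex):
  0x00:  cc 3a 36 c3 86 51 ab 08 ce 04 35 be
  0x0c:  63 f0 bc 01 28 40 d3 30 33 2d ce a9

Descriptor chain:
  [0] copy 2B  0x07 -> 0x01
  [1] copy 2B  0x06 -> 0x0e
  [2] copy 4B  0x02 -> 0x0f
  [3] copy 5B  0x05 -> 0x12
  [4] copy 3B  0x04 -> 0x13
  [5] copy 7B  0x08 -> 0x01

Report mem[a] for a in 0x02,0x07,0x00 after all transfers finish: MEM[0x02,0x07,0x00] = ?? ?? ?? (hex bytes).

[0] 0x07->0x01 len=2 : 08 ce
[1] 0x06->0x0e len=2 : ab 08
[2] 0x02->0x0f len=4 : ce c3 86 51
[3] 0x05->0x12 len=5 : 51 ab 08 ce 04
[4] 0x04->0x13 len=3 : 86 51 ab
[5] 0x08->0x01 len=7 : ce 04 35 be 63 f0 ab
query mem[0x02]=0x04, mem[0x07]=0xab, mem[0x00]=0xcc

MEM[0x02,0x07,0x00] = 04 ab cc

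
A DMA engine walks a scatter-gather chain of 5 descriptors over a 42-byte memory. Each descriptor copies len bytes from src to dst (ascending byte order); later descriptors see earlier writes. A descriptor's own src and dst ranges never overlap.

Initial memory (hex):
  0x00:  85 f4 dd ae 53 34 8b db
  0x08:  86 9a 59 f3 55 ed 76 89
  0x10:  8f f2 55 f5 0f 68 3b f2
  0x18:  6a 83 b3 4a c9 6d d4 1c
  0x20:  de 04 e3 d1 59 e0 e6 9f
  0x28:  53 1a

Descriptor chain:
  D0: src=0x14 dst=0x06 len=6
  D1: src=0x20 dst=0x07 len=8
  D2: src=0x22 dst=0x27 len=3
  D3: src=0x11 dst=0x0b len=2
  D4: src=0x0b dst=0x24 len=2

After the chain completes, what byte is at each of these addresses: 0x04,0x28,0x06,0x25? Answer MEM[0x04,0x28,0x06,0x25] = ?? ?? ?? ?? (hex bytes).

#0 dst[0x06+6] := {0x0f,0x68,0x3b,0xf2,0x6a,0x83}
#1 dst[0x07+8] := {0xde,0x04,0xe3,0xd1,0x59,0xe0,0xe6,0x9f}
#2 dst[0x27+3] := {0xe3,0xd1,0x59}
#3 dst[0x0b+2] := {0xf2,0x55}
#4 dst[0x24+2] := {0xf2,0x55}
query mem[0x04]=0x53, mem[0x28]=0xd1, mem[0x06]=0x0f, mem[0x25]=0x55

MEM[0x04,0x28,0x06,0x25] = 53 d1 0f 55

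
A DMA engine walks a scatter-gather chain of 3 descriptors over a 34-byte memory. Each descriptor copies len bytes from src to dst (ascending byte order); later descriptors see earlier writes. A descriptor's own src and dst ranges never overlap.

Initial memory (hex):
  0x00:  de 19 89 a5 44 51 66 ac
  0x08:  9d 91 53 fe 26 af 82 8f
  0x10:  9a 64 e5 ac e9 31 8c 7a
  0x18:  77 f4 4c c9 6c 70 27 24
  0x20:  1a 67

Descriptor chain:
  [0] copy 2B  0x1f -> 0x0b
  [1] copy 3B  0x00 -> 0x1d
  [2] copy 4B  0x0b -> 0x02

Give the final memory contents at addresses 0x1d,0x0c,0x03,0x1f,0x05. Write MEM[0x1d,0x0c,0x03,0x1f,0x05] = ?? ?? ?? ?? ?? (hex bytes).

[0] 0x1f->0x0b len=2 : 24 1a
[1] 0x00->0x1d len=3 : de 19 89
[2] 0x0b->0x02 len=4 : 24 1a af 82
query mem[0x1d]=0xde, mem[0x0c]=0x1a, mem[0x03]=0x1a, mem[0x1f]=0x89, mem[0x05]=0x82

MEM[0x1d,0x0c,0x03,0x1f,0x05] = de 1a 1a 89 82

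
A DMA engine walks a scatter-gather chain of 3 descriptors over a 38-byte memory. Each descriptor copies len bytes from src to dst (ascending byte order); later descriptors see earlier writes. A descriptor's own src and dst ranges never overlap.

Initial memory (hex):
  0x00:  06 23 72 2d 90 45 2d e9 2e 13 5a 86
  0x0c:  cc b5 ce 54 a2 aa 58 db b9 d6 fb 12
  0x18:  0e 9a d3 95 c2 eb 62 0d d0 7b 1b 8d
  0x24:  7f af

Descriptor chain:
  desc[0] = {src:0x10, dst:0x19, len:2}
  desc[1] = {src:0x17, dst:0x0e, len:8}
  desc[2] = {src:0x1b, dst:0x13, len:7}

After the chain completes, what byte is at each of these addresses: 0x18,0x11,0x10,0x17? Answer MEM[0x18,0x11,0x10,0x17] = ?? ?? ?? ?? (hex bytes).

  after D0: wrote 2B at 0x19 = a2aa
  after D1: wrote 8B at 0x0e = 120ea2aa95c2eb62
  after D2: wrote 7B at 0x13 = 95c2eb620dd07b
query mem[0x18]=0xd0, mem[0x11]=0xaa, mem[0x10]=0xa2, mem[0x17]=0x0d

MEM[0x18,0x11,0x10,0x17] = d0 aa a2 0d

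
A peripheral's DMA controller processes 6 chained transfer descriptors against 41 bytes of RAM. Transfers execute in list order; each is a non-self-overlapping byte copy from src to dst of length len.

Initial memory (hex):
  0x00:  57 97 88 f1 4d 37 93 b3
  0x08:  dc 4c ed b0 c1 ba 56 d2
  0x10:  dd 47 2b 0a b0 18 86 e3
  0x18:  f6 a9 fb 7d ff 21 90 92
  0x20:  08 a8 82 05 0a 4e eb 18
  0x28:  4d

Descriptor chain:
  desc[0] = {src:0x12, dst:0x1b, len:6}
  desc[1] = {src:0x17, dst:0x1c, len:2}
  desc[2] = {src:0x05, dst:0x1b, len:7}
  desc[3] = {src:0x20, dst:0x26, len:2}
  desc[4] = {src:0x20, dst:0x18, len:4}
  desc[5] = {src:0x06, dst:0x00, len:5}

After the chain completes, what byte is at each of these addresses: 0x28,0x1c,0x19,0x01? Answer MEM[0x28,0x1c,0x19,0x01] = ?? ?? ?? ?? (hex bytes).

MEM[0x28,0x1c,0x19,0x01] = 4d 93 b0 b3

D0: mem[0x1b..0x20] <- [2b 0a b0 18 86 e3]
D1: mem[0x1c..0x1d] <- [e3 f6]
D2: mem[0x1b..0x21] <- [37 93 b3 dc 4c ed b0]
D3: mem[0x26..0x27] <- [ed b0]
D4: mem[0x18..0x1b] <- [ed b0 82 05]
D5: mem[0x00..0x04] <- [93 b3 dc 4c ed]
query mem[0x28]=0x4d, mem[0x1c]=0x93, mem[0x19]=0xb0, mem[0x01]=0xb3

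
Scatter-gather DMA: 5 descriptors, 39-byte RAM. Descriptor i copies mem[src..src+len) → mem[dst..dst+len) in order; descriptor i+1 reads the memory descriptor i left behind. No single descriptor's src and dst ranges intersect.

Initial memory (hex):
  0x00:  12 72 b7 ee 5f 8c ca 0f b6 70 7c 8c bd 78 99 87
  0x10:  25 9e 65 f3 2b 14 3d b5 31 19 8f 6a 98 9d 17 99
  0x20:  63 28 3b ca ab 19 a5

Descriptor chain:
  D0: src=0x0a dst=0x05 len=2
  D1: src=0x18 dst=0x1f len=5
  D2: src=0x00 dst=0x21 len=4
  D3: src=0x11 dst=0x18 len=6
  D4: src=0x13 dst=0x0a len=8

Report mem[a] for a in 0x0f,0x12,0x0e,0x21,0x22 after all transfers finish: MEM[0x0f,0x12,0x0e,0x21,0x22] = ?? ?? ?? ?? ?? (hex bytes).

  after D0: wrote 2B at 0x05 = 7c8c
  after D1: wrote 5B at 0x1f = 31198f6a98
  after D2: wrote 4B at 0x21 = 1272b7ee
  after D3: wrote 6B at 0x18 = 9e65f32b143d
  after D4: wrote 8B at 0x0a = f32b143db59e65f3
query mem[0x0f]=0x9e, mem[0x12]=0x65, mem[0x0e]=0xb5, mem[0x21]=0x12, mem[0x22]=0x72

MEM[0x0f,0x12,0x0e,0x21,0x22] = 9e 65 b5 12 72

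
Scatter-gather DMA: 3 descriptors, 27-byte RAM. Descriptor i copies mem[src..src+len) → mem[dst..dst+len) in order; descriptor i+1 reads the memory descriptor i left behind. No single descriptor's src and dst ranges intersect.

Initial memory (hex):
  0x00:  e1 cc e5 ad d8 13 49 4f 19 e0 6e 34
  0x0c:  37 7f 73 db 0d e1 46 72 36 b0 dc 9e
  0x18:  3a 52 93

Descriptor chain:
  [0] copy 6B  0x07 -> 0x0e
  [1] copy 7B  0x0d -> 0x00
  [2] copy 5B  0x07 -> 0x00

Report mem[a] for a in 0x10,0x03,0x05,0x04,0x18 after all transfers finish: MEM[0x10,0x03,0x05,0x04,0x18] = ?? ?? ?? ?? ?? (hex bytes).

MEM[0x10,0x03,0x05,0x04,0x18] = e0 6e 34 34 3a

  after D0: wrote 6B at 0x0e = 4f19e06e3437
  after D1: wrote 7B at 0x00 = 7f4f19e06e3437
  after D2: wrote 5B at 0x00 = 4f19e06e34
query mem[0x10]=0xe0, mem[0x03]=0x6e, mem[0x05]=0x34, mem[0x04]=0x34, mem[0x18]=0x3a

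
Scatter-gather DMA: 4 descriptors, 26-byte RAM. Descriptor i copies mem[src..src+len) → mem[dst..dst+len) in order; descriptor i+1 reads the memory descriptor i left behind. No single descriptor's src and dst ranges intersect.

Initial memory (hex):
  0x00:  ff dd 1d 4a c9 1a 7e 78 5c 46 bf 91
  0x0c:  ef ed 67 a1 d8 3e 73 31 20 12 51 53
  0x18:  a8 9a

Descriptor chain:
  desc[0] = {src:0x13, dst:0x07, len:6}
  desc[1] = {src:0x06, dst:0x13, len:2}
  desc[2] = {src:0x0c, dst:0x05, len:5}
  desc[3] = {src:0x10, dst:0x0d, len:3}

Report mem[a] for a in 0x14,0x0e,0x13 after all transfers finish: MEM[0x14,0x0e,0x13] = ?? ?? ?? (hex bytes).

MEM[0x14,0x0e,0x13] = 31 3e 7e

[0] 0x13->0x07 len=6 : 31 20 12 51 53 a8
[1] 0x06->0x13 len=2 : 7e 31
[2] 0x0c->0x05 len=5 : a8 ed 67 a1 d8
[3] 0x10->0x0d len=3 : d8 3e 73
query mem[0x14]=0x31, mem[0x0e]=0x3e, mem[0x13]=0x7e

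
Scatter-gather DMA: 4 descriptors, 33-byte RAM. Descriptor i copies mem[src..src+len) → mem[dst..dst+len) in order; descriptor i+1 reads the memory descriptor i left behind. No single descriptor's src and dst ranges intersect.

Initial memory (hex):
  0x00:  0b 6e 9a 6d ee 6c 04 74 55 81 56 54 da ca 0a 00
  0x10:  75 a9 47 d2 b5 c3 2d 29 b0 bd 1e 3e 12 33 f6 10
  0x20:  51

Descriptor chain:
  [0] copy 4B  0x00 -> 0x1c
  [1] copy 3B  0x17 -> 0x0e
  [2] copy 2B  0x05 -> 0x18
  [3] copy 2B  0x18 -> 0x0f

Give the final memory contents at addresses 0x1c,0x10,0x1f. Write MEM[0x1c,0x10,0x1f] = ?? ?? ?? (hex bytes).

MEM[0x1c,0x10,0x1f] = 0b 04 6d

D0: mem[0x1c..0x1f] <- [0b 6e 9a 6d]
D1: mem[0x0e..0x10] <- [29 b0 bd]
D2: mem[0x18..0x19] <- [6c 04]
D3: mem[0x0f..0x10] <- [6c 04]
query mem[0x1c]=0x0b, mem[0x10]=0x04, mem[0x1f]=0x6d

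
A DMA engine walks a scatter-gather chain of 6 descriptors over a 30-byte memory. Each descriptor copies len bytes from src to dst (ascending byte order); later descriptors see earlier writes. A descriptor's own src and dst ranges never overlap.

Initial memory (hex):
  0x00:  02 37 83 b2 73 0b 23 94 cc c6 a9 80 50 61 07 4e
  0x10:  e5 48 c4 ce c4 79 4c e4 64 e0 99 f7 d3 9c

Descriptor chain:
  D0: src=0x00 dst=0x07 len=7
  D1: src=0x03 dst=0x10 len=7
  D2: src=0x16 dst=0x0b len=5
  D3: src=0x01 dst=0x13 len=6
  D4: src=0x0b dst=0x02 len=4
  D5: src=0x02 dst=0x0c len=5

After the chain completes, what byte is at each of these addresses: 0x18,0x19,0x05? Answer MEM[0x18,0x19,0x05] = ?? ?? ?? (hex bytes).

MEM[0x18,0x19,0x05] = 23 e0 e0

D0: mem[0x07..0x0d] <- [02 37 83 b2 73 0b 23]
D1: mem[0x10..0x16] <- [b2 73 0b 23 02 37 83]
D2: mem[0x0b..0x0f] <- [83 e4 64 e0 99]
D3: mem[0x13..0x18] <- [37 83 b2 73 0b 23]
D4: mem[0x02..0x05] <- [83 e4 64 e0]
D5: mem[0x0c..0x10] <- [83 e4 64 e0 23]
query mem[0x18]=0x23, mem[0x19]=0xe0, mem[0x05]=0xe0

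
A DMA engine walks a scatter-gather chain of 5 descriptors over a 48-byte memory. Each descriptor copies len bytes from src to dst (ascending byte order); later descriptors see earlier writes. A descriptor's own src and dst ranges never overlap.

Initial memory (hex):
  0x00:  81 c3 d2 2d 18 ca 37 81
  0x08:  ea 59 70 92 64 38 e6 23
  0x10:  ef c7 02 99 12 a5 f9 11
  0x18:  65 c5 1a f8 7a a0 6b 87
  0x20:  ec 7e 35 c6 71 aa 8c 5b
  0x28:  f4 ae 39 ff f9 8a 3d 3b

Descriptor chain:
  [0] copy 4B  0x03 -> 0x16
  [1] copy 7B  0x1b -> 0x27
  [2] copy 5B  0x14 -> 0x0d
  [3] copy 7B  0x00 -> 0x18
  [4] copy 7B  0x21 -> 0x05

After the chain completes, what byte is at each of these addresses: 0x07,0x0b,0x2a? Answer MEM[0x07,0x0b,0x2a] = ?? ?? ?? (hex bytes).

[0] 0x03->0x16 len=4 : 2d 18 ca 37
[1] 0x1b->0x27 len=7 : f8 7a a0 6b 87 ec 7e
[2] 0x14->0x0d len=5 : 12 a5 2d 18 ca
[3] 0x00->0x18 len=7 : 81 c3 d2 2d 18 ca 37
[4] 0x21->0x05 len=7 : 7e 35 c6 71 aa 8c f8
query mem[0x07]=0xc6, mem[0x0b]=0xf8, mem[0x2a]=0x6b

MEM[0x07,0x0b,0x2a] = c6 f8 6b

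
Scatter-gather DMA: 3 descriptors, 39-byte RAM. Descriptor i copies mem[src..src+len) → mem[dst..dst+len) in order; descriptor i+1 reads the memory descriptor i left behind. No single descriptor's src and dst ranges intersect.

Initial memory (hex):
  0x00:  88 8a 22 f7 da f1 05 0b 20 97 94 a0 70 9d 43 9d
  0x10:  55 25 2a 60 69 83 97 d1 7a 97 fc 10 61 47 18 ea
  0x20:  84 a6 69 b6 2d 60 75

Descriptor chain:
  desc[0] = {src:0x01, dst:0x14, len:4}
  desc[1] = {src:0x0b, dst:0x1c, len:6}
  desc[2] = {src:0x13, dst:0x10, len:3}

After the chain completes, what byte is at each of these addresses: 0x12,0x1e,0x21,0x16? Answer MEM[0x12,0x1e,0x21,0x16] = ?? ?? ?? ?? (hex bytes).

[0] 0x01->0x14 len=4 : 8a 22 f7 da
[1] 0x0b->0x1c len=6 : a0 70 9d 43 9d 55
[2] 0x13->0x10 len=3 : 60 8a 22
query mem[0x12]=0x22, mem[0x1e]=0x9d, mem[0x21]=0x55, mem[0x16]=0xf7

MEM[0x12,0x1e,0x21,0x16] = 22 9d 55 f7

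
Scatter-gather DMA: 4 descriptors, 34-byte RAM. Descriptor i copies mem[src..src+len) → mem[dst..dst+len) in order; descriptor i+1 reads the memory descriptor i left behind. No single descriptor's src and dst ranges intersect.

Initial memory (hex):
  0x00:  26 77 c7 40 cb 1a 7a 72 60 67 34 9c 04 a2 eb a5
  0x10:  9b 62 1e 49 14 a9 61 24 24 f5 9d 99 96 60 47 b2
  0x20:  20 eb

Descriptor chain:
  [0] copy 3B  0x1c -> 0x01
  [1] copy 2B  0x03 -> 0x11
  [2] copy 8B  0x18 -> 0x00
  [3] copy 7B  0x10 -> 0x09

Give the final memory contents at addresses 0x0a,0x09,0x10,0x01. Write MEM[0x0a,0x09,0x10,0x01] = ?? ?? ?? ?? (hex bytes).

MEM[0x0a,0x09,0x10,0x01] = 47 9b 9b f5

#0 dst[0x01+3] := {0x96,0x60,0x47}
#1 dst[0x11+2] := {0x47,0xcb}
#2 dst[0x00+8] := {0x24,0xf5,0x9d,0x99,0x96,0x60,0x47,0xb2}
#3 dst[0x09+7] := {0x9b,0x47,0xcb,0x49,0x14,0xa9,0x61}
query mem[0x0a]=0x47, mem[0x09]=0x9b, mem[0x10]=0x9b, mem[0x01]=0xf5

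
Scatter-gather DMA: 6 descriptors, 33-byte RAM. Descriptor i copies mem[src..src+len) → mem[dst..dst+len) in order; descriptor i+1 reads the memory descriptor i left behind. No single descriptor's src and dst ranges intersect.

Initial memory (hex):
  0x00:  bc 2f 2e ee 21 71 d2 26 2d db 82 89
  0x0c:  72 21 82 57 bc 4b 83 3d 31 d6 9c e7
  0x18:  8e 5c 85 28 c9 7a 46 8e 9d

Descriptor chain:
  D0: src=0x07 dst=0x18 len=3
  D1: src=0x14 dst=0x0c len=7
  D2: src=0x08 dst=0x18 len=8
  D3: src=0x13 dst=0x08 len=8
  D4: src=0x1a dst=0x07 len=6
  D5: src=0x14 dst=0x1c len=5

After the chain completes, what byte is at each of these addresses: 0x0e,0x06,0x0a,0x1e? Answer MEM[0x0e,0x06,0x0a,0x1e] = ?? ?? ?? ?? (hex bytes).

MEM[0x0e,0x06,0x0a,0x1e] = db d2 d6 9c

[0] 0x07->0x18 len=3 : 26 2d db
[1] 0x14->0x0c len=7 : 31 d6 9c e7 26 2d db
[2] 0x08->0x18 len=8 : 2d db 82 89 31 d6 9c e7
[3] 0x13->0x08 len=8 : 3d 31 d6 9c e7 2d db 82
[4] 0x1a->0x07 len=6 : 82 89 31 d6 9c e7
[5] 0x14->0x1c len=5 : 31 d6 9c e7 2d
query mem[0x0e]=0xdb, mem[0x06]=0xd2, mem[0x0a]=0xd6, mem[0x1e]=0x9c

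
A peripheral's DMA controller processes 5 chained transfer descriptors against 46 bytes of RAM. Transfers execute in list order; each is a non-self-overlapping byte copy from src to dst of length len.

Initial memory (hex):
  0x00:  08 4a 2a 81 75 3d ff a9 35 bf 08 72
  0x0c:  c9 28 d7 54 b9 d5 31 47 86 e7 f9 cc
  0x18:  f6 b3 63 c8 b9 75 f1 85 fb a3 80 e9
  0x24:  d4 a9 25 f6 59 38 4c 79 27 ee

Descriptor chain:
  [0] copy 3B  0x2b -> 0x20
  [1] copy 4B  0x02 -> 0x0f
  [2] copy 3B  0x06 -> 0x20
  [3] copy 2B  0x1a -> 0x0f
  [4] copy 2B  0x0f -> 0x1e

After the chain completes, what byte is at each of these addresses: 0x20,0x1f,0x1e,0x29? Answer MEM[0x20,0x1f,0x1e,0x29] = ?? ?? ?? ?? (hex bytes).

  after D0: wrote 3B at 0x20 = 7927ee
  after D1: wrote 4B at 0x0f = 2a81753d
  after D2: wrote 3B at 0x20 = ffa935
  after D3: wrote 2B at 0x0f = 63c8
  after D4: wrote 2B at 0x1e = 63c8
query mem[0x20]=0xff, mem[0x1f]=0xc8, mem[0x1e]=0x63, mem[0x29]=0x38

MEM[0x20,0x1f,0x1e,0x29] = ff c8 63 38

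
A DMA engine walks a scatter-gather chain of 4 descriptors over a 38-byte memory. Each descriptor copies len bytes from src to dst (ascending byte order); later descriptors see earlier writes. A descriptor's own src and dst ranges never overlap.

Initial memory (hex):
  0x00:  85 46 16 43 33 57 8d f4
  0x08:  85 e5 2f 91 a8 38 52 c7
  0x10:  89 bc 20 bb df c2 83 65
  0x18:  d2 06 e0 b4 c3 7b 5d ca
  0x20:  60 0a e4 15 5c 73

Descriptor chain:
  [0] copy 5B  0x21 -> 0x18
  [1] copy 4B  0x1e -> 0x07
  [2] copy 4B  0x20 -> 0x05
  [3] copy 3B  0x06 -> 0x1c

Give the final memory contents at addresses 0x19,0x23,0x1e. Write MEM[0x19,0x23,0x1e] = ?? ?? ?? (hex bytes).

[0] 0x21->0x18 len=5 : 0a e4 15 5c 73
[1] 0x1e->0x07 len=4 : 5d ca 60 0a
[2] 0x20->0x05 len=4 : 60 0a e4 15
[3] 0x06->0x1c len=3 : 0a e4 15
query mem[0x19]=0xe4, mem[0x23]=0x15, mem[0x1e]=0x15

MEM[0x19,0x23,0x1e] = e4 15 15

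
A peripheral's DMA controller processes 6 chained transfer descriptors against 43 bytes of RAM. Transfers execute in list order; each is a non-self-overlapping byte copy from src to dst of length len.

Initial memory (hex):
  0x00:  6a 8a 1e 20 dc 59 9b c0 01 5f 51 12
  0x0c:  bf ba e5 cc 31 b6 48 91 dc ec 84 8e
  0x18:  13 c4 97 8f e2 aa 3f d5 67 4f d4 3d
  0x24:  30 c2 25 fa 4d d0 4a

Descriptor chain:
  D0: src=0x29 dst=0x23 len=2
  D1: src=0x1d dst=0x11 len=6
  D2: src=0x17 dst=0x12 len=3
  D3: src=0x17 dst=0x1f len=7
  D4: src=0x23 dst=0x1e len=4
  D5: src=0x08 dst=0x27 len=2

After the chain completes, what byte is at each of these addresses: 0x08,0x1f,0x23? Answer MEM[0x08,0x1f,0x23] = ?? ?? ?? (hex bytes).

D0: mem[0x23..0x24] <- [d0 4a]
D1: mem[0x11..0x16] <- [aa 3f d5 67 4f d4]
D2: mem[0x12..0x14] <- [8e 13 c4]
D3: mem[0x1f..0x25] <- [8e 13 c4 97 8f e2 aa]
D4: mem[0x1e..0x21] <- [8f e2 aa 25]
D5: mem[0x27..0x28] <- [01 5f]
query mem[0x08]=0x01, mem[0x1f]=0xe2, mem[0x23]=0x8f

MEM[0x08,0x1f,0x23] = 01 e2 8f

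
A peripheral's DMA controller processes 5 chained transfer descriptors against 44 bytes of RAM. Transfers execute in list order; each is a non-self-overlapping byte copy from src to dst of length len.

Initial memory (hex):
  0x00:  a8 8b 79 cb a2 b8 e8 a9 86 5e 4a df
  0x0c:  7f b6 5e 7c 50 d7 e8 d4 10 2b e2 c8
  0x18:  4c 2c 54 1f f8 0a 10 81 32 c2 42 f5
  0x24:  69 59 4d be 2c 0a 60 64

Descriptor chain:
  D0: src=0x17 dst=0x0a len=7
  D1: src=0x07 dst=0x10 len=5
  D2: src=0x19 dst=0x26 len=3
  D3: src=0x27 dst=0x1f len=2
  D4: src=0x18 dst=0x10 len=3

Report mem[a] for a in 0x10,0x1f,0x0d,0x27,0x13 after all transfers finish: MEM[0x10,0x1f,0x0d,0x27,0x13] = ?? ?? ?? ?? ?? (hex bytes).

  after D0: wrote 7B at 0x0a = c84c2c541ff80a
  after D1: wrote 5B at 0x10 = a9865ec84c
  after D2: wrote 3B at 0x26 = 2c541f
  after D3: wrote 2B at 0x1f = 541f
  after D4: wrote 3B at 0x10 = 4c2c54
query mem[0x10]=0x4c, mem[0x1f]=0x54, mem[0x0d]=0x54, mem[0x27]=0x54, mem[0x13]=0xc8

MEM[0x10,0x1f,0x0d,0x27,0x13] = 4c 54 54 54 c8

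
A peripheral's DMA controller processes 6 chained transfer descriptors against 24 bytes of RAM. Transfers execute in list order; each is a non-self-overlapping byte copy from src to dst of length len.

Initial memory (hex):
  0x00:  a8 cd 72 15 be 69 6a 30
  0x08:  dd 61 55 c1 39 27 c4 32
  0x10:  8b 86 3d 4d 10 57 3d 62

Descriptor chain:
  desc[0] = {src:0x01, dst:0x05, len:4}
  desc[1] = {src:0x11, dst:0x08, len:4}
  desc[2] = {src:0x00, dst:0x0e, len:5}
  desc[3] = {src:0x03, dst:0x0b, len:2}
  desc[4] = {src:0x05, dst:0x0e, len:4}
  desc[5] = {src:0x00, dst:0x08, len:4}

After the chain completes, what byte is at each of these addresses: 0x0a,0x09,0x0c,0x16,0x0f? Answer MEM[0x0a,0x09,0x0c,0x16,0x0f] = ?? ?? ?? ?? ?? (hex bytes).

MEM[0x0a,0x09,0x0c,0x16,0x0f] = 72 cd be 3d 72

[0] 0x01->0x05 len=4 : cd 72 15 be
[1] 0x11->0x08 len=4 : 86 3d 4d 10
[2] 0x00->0x0e len=5 : a8 cd 72 15 be
[3] 0x03->0x0b len=2 : 15 be
[4] 0x05->0x0e len=4 : cd 72 15 86
[5] 0x00->0x08 len=4 : a8 cd 72 15
query mem[0x0a]=0x72, mem[0x09]=0xcd, mem[0x0c]=0xbe, mem[0x16]=0x3d, mem[0x0f]=0x72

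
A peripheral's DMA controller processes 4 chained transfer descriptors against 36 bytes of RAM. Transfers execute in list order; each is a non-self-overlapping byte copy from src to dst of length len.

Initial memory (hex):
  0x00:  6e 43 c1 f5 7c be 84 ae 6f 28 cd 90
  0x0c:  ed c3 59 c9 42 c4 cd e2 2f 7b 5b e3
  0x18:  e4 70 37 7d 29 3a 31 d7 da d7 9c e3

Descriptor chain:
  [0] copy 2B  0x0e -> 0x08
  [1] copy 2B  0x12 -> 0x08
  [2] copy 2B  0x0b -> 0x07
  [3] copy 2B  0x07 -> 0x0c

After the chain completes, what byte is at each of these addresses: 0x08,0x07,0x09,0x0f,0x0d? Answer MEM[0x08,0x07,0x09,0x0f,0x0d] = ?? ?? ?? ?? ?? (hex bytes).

MEM[0x08,0x07,0x09,0x0f,0x0d] = ed 90 e2 c9 ed

D0: mem[0x08..0x09] <- [59 c9]
D1: mem[0x08..0x09] <- [cd e2]
D2: mem[0x07..0x08] <- [90 ed]
D3: mem[0x0c..0x0d] <- [90 ed]
query mem[0x08]=0xed, mem[0x07]=0x90, mem[0x09]=0xe2, mem[0x0f]=0xc9, mem[0x0d]=0xed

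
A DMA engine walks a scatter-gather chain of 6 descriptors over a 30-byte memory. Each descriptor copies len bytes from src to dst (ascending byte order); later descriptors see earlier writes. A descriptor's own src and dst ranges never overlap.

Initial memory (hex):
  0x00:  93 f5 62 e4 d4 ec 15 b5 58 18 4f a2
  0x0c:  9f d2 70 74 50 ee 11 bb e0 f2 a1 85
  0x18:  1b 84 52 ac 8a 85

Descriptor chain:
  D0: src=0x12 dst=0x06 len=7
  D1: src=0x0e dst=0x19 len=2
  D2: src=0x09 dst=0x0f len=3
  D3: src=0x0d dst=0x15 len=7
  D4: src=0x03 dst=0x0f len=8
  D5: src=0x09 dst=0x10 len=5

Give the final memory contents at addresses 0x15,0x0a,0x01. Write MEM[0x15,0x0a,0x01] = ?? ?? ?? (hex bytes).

MEM[0x15,0x0a,0x01] = f2 a1 f5

D0: mem[0x06..0x0c] <- [11 bb e0 f2 a1 85 1b]
D1: mem[0x19..0x1a] <- [70 74]
D2: mem[0x0f..0x11] <- [f2 a1 85]
D3: mem[0x15..0x1b] <- [d2 70 f2 a1 85 11 bb]
D4: mem[0x0f..0x16] <- [e4 d4 ec 11 bb e0 f2 a1]
D5: mem[0x10..0x14] <- [f2 a1 85 1b d2]
query mem[0x15]=0xf2, mem[0x0a]=0xa1, mem[0x01]=0xf5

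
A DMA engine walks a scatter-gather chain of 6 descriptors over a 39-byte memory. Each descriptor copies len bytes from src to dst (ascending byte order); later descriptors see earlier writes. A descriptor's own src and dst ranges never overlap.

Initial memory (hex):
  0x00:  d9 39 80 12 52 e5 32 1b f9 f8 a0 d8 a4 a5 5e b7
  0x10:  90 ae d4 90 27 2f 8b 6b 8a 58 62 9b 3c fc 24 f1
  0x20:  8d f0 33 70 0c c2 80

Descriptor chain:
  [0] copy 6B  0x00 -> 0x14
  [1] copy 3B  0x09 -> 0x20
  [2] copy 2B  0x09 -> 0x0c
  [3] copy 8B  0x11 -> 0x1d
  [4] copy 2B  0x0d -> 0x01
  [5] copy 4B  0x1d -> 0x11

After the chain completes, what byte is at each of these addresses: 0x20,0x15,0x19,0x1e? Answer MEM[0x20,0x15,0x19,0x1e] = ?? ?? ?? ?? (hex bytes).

MEM[0x20,0x15,0x19,0x1e] = d9 39 e5 d4

D0: mem[0x14..0x19] <- [d9 39 80 12 52 e5]
D1: mem[0x20..0x22] <- [f8 a0 d8]
D2: mem[0x0c..0x0d] <- [f8 a0]
D3: mem[0x1d..0x24] <- [ae d4 90 d9 39 80 12 52]
D4: mem[0x01..0x02] <- [a0 5e]
D5: mem[0x11..0x14] <- [ae d4 90 d9]
query mem[0x20]=0xd9, mem[0x15]=0x39, mem[0x19]=0xe5, mem[0x1e]=0xd4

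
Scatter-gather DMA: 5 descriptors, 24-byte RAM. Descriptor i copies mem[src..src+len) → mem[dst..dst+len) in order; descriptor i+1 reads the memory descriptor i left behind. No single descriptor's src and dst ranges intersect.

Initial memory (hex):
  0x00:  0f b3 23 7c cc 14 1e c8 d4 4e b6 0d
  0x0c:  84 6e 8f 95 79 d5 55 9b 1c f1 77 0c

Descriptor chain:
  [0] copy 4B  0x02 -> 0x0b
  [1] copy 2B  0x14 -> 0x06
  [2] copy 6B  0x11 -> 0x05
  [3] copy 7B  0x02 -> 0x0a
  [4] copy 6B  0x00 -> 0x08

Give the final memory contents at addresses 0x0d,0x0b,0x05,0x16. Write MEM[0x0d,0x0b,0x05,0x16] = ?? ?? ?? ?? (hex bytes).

MEM[0x0d,0x0b,0x05,0x16] = d5 7c d5 77

D0: mem[0x0b..0x0e] <- [23 7c cc 14]
D1: mem[0x06..0x07] <- [1c f1]
D2: mem[0x05..0x0a] <- [d5 55 9b 1c f1 77]
D3: mem[0x0a..0x10] <- [23 7c cc d5 55 9b 1c]
D4: mem[0x08..0x0d] <- [0f b3 23 7c cc d5]
query mem[0x0d]=0xd5, mem[0x0b]=0x7c, mem[0x05]=0xd5, mem[0x16]=0x77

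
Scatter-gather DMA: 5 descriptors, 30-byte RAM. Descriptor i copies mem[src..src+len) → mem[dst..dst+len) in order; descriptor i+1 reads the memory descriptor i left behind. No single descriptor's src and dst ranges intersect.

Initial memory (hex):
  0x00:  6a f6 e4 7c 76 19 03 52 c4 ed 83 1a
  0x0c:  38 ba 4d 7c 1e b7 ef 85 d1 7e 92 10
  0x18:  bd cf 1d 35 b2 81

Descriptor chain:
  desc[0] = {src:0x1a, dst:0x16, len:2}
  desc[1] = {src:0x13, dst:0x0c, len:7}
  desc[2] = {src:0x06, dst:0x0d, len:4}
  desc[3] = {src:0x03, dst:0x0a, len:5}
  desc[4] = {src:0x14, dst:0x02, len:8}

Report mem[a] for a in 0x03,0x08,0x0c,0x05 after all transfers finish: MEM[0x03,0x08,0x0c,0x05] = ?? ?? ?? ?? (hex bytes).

D0: mem[0x16..0x17] <- [1d 35]
D1: mem[0x0c..0x12] <- [85 d1 7e 1d 35 bd cf]
D2: mem[0x0d..0x10] <- [03 52 c4 ed]
D3: mem[0x0a..0x0e] <- [7c 76 19 03 52]
D4: mem[0x02..0x09] <- [d1 7e 1d 35 bd cf 1d 35]
query mem[0x03]=0x7e, mem[0x08]=0x1d, mem[0x0c]=0x19, mem[0x05]=0x35

MEM[0x03,0x08,0x0c,0x05] = 7e 1d 19 35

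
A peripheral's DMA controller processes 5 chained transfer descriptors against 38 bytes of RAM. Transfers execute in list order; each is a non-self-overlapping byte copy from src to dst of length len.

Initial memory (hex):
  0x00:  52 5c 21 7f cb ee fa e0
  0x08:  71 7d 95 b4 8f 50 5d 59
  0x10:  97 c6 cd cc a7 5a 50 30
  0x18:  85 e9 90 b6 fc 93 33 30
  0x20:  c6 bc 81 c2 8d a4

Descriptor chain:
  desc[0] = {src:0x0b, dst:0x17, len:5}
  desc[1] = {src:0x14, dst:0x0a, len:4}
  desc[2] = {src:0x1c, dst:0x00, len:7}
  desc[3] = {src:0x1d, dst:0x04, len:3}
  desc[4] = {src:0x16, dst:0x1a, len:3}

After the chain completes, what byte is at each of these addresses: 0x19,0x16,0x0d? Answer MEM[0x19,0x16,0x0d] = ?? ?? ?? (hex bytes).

MEM[0x19,0x16,0x0d] = 50 50 b4

  after D0: wrote 5B at 0x17 = b48f505d59
  after D1: wrote 4B at 0x0a = a75a50b4
  after D2: wrote 7B at 0x00 = fc933330c6bc81
  after D3: wrote 3B at 0x04 = 933330
  after D4: wrote 3B at 0x1a = 50b48f
query mem[0x19]=0x50, mem[0x16]=0x50, mem[0x0d]=0xb4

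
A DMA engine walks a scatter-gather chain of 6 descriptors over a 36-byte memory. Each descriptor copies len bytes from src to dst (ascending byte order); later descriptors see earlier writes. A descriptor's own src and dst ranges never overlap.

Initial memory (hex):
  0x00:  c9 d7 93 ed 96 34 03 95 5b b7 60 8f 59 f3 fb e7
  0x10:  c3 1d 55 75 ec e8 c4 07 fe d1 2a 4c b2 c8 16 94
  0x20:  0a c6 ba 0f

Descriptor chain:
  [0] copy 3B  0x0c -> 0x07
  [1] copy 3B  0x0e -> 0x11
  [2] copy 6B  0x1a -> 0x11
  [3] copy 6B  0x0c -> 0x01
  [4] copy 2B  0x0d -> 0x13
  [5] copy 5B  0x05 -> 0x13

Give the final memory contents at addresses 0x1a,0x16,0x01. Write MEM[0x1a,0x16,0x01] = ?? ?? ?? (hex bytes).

MEM[0x1a,0x16,0x01] = 2a f3 59

#0 dst[0x07+3] := {0x59,0xf3,0xfb}
#1 dst[0x11+3] := {0xfb,0xe7,0xc3}
#2 dst[0x11+6] := {0x2a,0x4c,0xb2,0xc8,0x16,0x94}
#3 dst[0x01+6] := {0x59,0xf3,0xfb,0xe7,0xc3,0x2a}
#4 dst[0x13+2] := {0xf3,0xfb}
#5 dst[0x13+5] := {0xc3,0x2a,0x59,0xf3,0xfb}
query mem[0x1a]=0x2a, mem[0x16]=0xf3, mem[0x01]=0x59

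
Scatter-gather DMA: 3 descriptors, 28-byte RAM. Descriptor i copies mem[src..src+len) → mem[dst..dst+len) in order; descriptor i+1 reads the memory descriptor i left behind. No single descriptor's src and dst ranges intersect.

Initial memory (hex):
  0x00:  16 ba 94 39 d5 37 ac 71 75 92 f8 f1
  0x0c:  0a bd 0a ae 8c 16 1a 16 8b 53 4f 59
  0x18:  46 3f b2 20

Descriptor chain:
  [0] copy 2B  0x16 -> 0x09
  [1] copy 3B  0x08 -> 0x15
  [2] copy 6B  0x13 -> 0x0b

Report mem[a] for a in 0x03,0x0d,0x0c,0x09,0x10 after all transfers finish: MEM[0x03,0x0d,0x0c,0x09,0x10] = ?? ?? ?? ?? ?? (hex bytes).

MEM[0x03,0x0d,0x0c,0x09,0x10] = 39 75 8b 4f 46

[0] 0x16->0x09 len=2 : 4f 59
[1] 0x08->0x15 len=3 : 75 4f 59
[2] 0x13->0x0b len=6 : 16 8b 75 4f 59 46
query mem[0x03]=0x39, mem[0x0d]=0x75, mem[0x0c]=0x8b, mem[0x09]=0x4f, mem[0x10]=0x46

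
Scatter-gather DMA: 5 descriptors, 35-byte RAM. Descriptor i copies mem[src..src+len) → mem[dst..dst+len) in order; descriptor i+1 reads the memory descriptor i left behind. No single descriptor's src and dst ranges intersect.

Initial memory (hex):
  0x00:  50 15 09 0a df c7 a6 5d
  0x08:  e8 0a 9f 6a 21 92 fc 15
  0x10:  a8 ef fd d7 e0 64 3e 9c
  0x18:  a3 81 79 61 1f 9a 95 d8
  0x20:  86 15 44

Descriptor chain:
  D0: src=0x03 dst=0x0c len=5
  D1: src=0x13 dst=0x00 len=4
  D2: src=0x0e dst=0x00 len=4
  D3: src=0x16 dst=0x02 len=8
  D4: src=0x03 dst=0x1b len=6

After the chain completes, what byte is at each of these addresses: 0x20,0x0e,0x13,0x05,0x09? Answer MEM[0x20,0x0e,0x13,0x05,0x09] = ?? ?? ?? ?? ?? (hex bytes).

#0 dst[0x0c+5] := {0x0a,0xdf,0xc7,0xa6,0x5d}
#1 dst[0x00+4] := {0xd7,0xe0,0x64,0x3e}
#2 dst[0x00+4] := {0xc7,0xa6,0x5d,0xef}
#3 dst[0x02+8] := {0x3e,0x9c,0xa3,0x81,0x79,0x61,0x1f,0x9a}
#4 dst[0x1b+6] := {0x9c,0xa3,0x81,0x79,0x61,0x1f}
query mem[0x20]=0x1f, mem[0x0e]=0xc7, mem[0x13]=0xd7, mem[0x05]=0x81, mem[0x09]=0x9a

MEM[0x20,0x0e,0x13,0x05,0x09] = 1f c7 d7 81 9a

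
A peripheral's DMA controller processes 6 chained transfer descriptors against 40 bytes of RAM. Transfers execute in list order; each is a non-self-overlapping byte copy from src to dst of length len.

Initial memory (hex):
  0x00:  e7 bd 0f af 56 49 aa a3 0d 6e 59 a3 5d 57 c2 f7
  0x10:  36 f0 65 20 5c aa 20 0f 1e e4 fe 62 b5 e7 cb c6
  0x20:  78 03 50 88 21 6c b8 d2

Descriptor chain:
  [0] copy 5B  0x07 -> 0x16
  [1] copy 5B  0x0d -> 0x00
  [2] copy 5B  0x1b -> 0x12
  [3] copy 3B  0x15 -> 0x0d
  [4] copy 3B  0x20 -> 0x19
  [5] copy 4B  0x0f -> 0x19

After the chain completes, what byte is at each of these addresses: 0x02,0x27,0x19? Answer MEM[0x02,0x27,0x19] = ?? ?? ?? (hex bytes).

  after D0: wrote 5B at 0x16 = a30d6e59a3
  after D1: wrote 5B at 0x00 = 57c2f736f0
  after D2: wrote 5B at 0x12 = 62b5e7cbc6
  after D3: wrote 3B at 0x0d = cbc60d
  after D4: wrote 3B at 0x19 = 780350
  after D5: wrote 4B at 0x19 = 0d36f062
query mem[0x02]=0xf7, mem[0x27]=0xd2, mem[0x19]=0x0d

MEM[0x02,0x27,0x19] = f7 d2 0d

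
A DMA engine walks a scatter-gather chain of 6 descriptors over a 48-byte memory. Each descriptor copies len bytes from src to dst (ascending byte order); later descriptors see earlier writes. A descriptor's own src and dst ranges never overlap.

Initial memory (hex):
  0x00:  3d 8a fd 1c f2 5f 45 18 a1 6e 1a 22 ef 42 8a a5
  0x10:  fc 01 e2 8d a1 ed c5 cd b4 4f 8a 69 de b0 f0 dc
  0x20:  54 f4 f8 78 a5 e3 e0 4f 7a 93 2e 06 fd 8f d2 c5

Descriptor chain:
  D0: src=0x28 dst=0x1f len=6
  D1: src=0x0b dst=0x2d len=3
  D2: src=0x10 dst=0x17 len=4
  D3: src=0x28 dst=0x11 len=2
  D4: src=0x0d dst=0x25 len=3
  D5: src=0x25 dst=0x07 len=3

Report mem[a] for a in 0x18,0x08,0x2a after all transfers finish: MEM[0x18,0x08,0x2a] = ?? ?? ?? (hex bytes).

MEM[0x18,0x08,0x2a] = 01 8a 2e

#0 dst[0x1f+6] := {0x7a,0x93,0x2e,0x06,0xfd,0x8f}
#1 dst[0x2d+3] := {0x22,0xef,0x42}
#2 dst[0x17+4] := {0xfc,0x01,0xe2,0x8d}
#3 dst[0x11+2] := {0x7a,0x93}
#4 dst[0x25+3] := {0x42,0x8a,0xa5}
#5 dst[0x07+3] := {0x42,0x8a,0xa5}
query mem[0x18]=0x01, mem[0x08]=0x8a, mem[0x2a]=0x2e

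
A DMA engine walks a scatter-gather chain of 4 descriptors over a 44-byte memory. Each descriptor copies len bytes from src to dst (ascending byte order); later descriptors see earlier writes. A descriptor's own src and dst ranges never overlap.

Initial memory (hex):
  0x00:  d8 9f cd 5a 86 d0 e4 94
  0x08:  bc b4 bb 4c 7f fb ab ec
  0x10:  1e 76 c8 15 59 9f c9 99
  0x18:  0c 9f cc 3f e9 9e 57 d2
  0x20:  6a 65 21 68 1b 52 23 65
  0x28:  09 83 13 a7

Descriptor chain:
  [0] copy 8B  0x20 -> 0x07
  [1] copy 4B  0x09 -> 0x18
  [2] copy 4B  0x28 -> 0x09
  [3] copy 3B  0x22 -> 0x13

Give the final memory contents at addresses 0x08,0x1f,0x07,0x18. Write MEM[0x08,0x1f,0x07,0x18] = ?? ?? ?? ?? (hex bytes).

MEM[0x08,0x1f,0x07,0x18] = 65 d2 6a 21

D0: mem[0x07..0x0e] <- [6a 65 21 68 1b 52 23 65]
D1: mem[0x18..0x1b] <- [21 68 1b 52]
D2: mem[0x09..0x0c] <- [09 83 13 a7]
D3: mem[0x13..0x15] <- [21 68 1b]
query mem[0x08]=0x65, mem[0x1f]=0xd2, mem[0x07]=0x6a, mem[0x18]=0x21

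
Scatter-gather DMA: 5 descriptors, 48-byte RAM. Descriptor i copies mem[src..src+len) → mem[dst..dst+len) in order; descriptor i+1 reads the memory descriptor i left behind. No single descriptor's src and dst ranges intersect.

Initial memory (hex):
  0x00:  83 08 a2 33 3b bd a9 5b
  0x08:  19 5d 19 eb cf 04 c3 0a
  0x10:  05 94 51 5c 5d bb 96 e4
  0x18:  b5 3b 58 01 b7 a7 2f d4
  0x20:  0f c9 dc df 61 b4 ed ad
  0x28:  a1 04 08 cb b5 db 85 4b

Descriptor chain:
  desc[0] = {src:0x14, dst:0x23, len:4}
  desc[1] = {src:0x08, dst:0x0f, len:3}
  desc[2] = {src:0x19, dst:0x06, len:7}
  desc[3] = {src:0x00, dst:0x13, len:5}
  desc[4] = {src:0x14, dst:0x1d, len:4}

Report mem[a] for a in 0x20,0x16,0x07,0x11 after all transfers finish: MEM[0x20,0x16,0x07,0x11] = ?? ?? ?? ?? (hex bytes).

#0 dst[0x23+4] := {0x5d,0xbb,0x96,0xe4}
#1 dst[0x0f+3] := {0x19,0x5d,0x19}
#2 dst[0x06+7] := {0x3b,0x58,0x01,0xb7,0xa7,0x2f,0xd4}
#3 dst[0x13+5] := {0x83,0x08,0xa2,0x33,0x3b}
#4 dst[0x1d+4] := {0x08,0xa2,0x33,0x3b}
query mem[0x20]=0x3b, mem[0x16]=0x33, mem[0x07]=0x58, mem[0x11]=0x19

MEM[0x20,0x16,0x07,0x11] = 3b 33 58 19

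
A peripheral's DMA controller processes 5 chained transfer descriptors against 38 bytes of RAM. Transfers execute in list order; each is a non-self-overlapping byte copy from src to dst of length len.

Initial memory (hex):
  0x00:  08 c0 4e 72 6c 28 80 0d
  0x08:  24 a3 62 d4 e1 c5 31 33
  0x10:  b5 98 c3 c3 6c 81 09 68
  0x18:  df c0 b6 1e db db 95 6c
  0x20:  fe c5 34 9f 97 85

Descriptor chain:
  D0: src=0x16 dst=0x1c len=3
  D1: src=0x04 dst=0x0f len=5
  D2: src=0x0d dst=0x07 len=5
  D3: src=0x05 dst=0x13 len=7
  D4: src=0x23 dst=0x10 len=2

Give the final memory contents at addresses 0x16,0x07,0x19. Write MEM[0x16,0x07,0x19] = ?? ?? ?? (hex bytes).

MEM[0x16,0x07,0x19] = 31 c5 80

  after D0: wrote 3B at 0x1c = 0968df
  after D1: wrote 5B at 0x0f = 6c28800d24
  after D2: wrote 5B at 0x07 = c5316c2880
  after D3: wrote 7B at 0x13 = 2880c5316c2880
  after D4: wrote 2B at 0x10 = 9f97
query mem[0x16]=0x31, mem[0x07]=0xc5, mem[0x19]=0x80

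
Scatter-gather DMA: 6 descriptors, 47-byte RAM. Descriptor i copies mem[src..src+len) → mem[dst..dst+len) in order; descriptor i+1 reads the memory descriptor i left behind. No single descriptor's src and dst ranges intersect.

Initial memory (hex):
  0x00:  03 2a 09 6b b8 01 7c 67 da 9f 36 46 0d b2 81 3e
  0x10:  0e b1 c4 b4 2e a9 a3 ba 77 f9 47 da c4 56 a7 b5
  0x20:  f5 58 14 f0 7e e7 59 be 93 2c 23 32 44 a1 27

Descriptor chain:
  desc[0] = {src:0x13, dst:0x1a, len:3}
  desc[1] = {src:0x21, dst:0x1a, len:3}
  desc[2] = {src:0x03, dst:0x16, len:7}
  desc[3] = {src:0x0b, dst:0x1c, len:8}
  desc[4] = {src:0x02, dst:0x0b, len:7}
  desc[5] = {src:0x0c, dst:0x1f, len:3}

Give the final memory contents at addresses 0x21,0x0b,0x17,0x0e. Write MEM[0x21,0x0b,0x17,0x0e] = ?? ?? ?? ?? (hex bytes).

D0: mem[0x1a..0x1c] <- [b4 2e a9]
D1: mem[0x1a..0x1c] <- [58 14 f0]
D2: mem[0x16..0x1c] <- [6b b8 01 7c 67 da 9f]
D3: mem[0x1c..0x23] <- [46 0d b2 81 3e 0e b1 c4]
D4: mem[0x0b..0x11] <- [09 6b b8 01 7c 67 da]
D5: mem[0x1f..0x21] <- [6b b8 01]
query mem[0x21]=0x01, mem[0x0b]=0x09, mem[0x17]=0xb8, mem[0x0e]=0x01

MEM[0x21,0x0b,0x17,0x0e] = 01 09 b8 01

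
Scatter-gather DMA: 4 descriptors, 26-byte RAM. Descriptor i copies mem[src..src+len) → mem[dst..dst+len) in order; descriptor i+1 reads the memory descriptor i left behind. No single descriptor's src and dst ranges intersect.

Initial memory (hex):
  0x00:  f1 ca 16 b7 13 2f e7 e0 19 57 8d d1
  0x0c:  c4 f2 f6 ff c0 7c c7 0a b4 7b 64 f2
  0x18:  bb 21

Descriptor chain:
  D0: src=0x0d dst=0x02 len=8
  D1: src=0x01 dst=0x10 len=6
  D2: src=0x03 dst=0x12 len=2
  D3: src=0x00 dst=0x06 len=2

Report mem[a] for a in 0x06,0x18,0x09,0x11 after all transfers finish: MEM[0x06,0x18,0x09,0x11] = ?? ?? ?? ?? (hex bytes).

  after D0: wrote 8B at 0x02 = f2f6ffc07cc70ab4
  after D1: wrote 6B at 0x10 = caf2f6ffc07c
  after D2: wrote 2B at 0x12 = f6ff
  after D3: wrote 2B at 0x06 = f1ca
query mem[0x06]=0xf1, mem[0x18]=0xbb, mem[0x09]=0xb4, mem[0x11]=0xf2

MEM[0x06,0x18,0x09,0x11] = f1 bb b4 f2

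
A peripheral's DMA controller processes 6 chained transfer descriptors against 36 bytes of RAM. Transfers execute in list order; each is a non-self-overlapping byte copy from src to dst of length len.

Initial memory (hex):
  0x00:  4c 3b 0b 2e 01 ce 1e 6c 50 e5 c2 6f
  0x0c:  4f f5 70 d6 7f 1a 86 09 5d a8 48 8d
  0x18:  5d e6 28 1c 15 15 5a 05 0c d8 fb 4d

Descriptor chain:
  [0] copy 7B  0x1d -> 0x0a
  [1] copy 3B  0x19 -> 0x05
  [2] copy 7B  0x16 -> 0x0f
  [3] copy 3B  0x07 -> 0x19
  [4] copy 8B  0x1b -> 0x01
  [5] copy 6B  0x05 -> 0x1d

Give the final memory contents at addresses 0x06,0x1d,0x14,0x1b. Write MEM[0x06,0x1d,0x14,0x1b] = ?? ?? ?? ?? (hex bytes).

  after D0: wrote 7B at 0x0a = 155a050cd8fb4d
  after D1: wrote 3B at 0x05 = e6281c
  after D2: wrote 7B at 0x0f = 488d5de6281c15
  after D3: wrote 3B at 0x19 = 1c50e5
  after D4: wrote 8B at 0x01 = e515155a050cd8fb
  after D5: wrote 6B at 0x1d = 050cd8fbe515
query mem[0x06]=0x0c, mem[0x1d]=0x05, mem[0x14]=0x1c, mem[0x1b]=0xe5

MEM[0x06,0x1d,0x14,0x1b] = 0c 05 1c e5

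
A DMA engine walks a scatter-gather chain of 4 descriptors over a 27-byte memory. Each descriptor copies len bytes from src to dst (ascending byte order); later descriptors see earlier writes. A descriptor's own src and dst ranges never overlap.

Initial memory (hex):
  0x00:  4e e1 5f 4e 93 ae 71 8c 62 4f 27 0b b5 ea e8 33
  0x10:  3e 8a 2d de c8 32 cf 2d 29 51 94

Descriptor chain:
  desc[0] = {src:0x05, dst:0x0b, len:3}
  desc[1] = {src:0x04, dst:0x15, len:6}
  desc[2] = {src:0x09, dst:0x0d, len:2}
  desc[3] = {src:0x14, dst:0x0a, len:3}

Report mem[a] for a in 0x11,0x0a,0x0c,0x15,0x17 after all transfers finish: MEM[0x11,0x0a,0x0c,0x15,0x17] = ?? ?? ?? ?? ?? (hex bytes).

[0] 0x05->0x0b len=3 : ae 71 8c
[1] 0x04->0x15 len=6 : 93 ae 71 8c 62 4f
[2] 0x09->0x0d len=2 : 4f 27
[3] 0x14->0x0a len=3 : c8 93 ae
query mem[0x11]=0x8a, mem[0x0a]=0xc8, mem[0x0c]=0xae, mem[0x15]=0x93, mem[0x17]=0x71

MEM[0x11,0x0a,0x0c,0x15,0x17] = 8a c8 ae 93 71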